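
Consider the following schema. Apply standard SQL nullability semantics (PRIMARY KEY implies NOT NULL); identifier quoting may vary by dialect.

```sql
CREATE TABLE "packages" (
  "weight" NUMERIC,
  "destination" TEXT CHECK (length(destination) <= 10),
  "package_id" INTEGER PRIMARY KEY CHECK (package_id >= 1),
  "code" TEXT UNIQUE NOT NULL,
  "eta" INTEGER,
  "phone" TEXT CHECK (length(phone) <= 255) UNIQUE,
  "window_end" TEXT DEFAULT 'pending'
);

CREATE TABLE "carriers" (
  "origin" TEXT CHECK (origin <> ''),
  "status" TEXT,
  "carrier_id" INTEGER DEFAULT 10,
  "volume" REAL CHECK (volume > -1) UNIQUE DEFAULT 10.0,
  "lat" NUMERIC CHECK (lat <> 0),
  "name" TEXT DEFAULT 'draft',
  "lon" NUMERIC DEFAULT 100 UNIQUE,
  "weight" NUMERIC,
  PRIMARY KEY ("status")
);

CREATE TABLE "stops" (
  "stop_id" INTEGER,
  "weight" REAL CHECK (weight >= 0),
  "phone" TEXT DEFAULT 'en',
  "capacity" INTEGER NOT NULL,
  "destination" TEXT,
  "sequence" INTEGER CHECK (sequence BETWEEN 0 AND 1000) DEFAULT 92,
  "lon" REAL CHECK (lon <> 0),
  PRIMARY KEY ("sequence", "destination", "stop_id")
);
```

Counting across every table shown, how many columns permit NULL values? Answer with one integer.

packages: 5 nullable (weight, destination, eta, phone, window_end — PK (package_id) and explicit NOT NULL columns excluded).
carriers: 7 nullable (origin, carrier_id, volume, lat, name, lon, weight — PK (status) and explicit NOT NULL columns excluded).
stops: 3 nullable (weight, phone, lon — PK (sequence, destination, stop_id) and explicit NOT NULL columns excluded).
Total: 5 + 7 + 3 = 15.

15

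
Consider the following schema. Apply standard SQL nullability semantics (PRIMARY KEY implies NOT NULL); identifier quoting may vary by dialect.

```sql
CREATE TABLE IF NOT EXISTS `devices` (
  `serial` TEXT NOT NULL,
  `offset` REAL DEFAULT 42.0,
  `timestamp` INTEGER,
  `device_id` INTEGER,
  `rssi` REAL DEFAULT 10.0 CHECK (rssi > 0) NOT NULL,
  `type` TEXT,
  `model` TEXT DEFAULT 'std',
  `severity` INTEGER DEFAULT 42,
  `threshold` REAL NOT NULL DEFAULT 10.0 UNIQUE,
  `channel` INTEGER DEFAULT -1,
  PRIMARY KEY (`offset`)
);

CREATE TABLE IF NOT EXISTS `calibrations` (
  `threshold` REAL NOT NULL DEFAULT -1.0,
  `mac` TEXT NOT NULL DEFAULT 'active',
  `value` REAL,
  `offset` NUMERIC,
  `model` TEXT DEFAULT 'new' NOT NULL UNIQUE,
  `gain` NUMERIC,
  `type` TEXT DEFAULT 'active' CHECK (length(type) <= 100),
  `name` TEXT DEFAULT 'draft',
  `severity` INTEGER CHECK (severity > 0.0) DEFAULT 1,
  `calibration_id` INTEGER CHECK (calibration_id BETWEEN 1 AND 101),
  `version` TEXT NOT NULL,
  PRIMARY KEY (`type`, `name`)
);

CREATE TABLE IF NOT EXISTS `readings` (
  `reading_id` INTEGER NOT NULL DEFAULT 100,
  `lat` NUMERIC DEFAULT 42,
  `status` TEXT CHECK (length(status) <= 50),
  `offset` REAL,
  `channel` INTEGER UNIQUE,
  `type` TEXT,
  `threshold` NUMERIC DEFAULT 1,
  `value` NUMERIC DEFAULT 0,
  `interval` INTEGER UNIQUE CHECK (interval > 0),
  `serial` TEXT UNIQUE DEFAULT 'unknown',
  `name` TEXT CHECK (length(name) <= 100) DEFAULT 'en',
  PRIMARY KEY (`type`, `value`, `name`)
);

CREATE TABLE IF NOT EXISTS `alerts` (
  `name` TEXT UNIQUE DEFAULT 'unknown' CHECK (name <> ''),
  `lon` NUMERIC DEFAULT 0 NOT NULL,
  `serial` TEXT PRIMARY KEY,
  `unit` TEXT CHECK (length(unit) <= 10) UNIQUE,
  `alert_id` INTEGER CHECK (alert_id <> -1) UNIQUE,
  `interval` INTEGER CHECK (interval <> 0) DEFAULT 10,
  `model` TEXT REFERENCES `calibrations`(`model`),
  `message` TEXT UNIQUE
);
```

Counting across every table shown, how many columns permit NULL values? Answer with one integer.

24

devices: 6 nullable (timestamp, device_id, type, model, severity, channel — PK (offset) and explicit NOT NULL columns excluded).
calibrations: 5 nullable (value, offset, gain, severity, calibration_id — PK (type, name) and explicit NOT NULL columns excluded).
readings: 7 nullable (lat, status, offset, channel, threshold, interval, serial — PK (type, value, name) and explicit NOT NULL columns excluded).
alerts: 6 nullable (name, unit, alert_id, interval, model, message — PK (serial) and explicit NOT NULL columns excluded).
Total: 6 + 5 + 7 + 6 = 24.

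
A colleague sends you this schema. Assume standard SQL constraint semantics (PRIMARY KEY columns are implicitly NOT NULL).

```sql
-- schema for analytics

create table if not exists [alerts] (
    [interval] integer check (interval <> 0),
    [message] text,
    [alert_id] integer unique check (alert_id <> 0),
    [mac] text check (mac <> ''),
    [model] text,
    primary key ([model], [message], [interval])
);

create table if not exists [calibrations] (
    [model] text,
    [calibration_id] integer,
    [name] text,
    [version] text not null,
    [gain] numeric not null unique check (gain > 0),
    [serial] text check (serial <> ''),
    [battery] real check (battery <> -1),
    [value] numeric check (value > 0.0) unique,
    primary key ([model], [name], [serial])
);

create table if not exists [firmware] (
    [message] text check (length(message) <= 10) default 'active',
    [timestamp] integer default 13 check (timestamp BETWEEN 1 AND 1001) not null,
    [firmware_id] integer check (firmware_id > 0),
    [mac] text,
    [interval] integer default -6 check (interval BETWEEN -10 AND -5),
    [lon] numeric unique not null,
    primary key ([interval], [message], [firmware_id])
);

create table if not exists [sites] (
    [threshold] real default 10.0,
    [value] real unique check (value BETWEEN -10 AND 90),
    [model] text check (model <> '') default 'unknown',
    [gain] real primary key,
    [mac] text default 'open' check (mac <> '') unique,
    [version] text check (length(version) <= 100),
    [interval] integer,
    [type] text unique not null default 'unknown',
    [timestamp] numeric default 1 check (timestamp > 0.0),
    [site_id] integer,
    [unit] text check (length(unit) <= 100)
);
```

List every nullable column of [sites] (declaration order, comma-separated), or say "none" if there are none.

- threshold: DEFAULT only fills an omitted column; an explicit NULL is still allowed → nullable.
- value: CHECK does not forbid NULL (a CHECK constraint passes when its expression is NULL) → nullable.
- model: CHECK does not forbid NULL (a CHECK constraint passes when its expression is NULL) → nullable.
- gain: part of the PRIMARY KEY, which implies NOT NULL → not nullable.
- mac: CHECK does not forbid NULL (a CHECK constraint passes when its expression is NULL) → nullable.
- version: CHECK does not forbid NULL (a CHECK constraint passes when its expression is NULL) → nullable.
- interval: no NOT NULL constraint applies → nullable.
- type: declared NOT NULL → not nullable.
- timestamp: CHECK does not forbid NULL (a CHECK constraint passes when its expression is NULL) → nullable.
- site_id: no NOT NULL constraint applies → nullable.
- unit: CHECK does not forbid NULL (a CHECK constraint passes when its expression is NULL) → nullable.

threshold, value, model, mac, version, interval, timestamp, site_id, unit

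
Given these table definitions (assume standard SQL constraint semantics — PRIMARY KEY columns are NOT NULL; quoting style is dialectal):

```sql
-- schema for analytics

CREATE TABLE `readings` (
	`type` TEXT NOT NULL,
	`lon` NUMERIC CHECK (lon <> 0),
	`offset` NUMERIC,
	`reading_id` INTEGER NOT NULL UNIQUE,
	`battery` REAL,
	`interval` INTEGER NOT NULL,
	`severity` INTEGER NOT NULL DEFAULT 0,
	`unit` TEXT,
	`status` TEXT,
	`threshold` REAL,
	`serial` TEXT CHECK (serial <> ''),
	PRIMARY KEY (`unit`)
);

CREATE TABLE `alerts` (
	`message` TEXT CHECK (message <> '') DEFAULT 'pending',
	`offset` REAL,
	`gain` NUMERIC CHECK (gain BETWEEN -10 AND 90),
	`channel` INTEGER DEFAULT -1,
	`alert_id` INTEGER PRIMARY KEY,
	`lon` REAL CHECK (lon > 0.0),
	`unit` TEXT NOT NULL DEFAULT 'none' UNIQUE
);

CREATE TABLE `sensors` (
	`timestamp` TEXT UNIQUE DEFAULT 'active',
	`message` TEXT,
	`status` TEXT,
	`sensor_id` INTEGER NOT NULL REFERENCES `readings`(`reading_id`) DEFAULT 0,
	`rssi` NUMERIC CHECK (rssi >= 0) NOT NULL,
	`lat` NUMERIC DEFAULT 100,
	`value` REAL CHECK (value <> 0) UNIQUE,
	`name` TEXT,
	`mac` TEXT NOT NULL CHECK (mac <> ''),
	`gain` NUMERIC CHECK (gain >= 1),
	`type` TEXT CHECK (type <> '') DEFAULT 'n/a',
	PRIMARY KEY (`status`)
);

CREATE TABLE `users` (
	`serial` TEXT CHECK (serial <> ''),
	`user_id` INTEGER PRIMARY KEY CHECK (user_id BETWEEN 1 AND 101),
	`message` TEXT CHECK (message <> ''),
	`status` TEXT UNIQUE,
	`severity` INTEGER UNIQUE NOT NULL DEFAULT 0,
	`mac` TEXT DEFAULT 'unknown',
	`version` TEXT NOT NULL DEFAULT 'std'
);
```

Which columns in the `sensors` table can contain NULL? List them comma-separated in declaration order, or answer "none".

timestamp, message, lat, value, name, gain, type

- timestamp: UNIQUE does not imply NOT NULL → nullable.
- message: no NOT NULL constraint applies → nullable.
- status: part of the PRIMARY KEY, which implies NOT NULL → not nullable.
- sensor_id: declared NOT NULL → not nullable.
- rssi: declared NOT NULL → not nullable.
- lat: DEFAULT only fills an omitted column; an explicit NULL is still allowed → nullable.
- value: CHECK does not forbid NULL (a CHECK constraint passes when its expression is NULL) → nullable.
- name: no NOT NULL constraint applies → nullable.
- mac: declared NOT NULL → not nullable.
- gain: CHECK does not forbid NULL (a CHECK constraint passes when its expression is NULL) → nullable.
- type: CHECK does not forbid NULL (a CHECK constraint passes when its expression is NULL) → nullable.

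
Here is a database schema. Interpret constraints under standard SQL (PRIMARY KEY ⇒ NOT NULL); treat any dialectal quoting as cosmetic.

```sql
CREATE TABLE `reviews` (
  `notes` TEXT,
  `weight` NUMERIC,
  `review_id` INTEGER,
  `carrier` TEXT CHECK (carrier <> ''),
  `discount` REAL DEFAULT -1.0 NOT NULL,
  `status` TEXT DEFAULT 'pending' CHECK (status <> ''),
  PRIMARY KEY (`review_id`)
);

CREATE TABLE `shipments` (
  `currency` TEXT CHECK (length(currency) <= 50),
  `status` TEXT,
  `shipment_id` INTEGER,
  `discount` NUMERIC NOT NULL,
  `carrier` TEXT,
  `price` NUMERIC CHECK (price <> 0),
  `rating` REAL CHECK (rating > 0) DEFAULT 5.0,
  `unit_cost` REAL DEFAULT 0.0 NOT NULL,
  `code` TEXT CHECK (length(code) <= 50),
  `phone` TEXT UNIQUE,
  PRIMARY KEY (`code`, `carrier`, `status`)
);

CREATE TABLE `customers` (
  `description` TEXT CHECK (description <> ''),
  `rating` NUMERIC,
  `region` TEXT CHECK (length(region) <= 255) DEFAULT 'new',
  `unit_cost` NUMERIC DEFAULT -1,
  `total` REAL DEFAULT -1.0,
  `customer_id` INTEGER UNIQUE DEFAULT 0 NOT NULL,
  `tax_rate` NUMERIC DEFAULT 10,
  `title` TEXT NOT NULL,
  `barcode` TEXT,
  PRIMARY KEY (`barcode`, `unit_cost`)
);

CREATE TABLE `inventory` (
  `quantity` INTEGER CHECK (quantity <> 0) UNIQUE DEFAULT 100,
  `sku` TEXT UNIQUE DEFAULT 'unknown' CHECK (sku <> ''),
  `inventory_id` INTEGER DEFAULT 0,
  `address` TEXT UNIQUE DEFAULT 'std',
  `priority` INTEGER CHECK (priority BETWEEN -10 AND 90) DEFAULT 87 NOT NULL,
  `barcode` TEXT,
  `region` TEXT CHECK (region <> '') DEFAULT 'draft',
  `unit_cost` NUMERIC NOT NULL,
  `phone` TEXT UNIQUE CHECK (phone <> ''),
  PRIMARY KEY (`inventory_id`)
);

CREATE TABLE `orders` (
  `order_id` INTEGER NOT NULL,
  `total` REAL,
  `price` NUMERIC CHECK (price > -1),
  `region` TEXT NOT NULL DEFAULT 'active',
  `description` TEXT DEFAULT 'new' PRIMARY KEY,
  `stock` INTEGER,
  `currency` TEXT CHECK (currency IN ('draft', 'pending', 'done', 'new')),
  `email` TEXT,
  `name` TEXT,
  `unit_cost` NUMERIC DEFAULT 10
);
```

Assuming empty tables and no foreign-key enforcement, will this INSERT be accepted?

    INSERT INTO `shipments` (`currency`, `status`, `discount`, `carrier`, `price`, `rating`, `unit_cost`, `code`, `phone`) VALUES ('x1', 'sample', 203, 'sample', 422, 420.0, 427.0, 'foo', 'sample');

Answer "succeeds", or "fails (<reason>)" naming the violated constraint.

NOT NULL columns: carrier is supplied; code is supplied; discount is supplied; status is supplied; unit_cost is supplied.
CHECK constraints: 'x1' satisfies (length(currency) <= 50); 422 satisfies (price <> 0); 420.0 satisfies (rating > 0); 'foo' satisfies (length(code) <= 50).
No constraint is violated.

succeeds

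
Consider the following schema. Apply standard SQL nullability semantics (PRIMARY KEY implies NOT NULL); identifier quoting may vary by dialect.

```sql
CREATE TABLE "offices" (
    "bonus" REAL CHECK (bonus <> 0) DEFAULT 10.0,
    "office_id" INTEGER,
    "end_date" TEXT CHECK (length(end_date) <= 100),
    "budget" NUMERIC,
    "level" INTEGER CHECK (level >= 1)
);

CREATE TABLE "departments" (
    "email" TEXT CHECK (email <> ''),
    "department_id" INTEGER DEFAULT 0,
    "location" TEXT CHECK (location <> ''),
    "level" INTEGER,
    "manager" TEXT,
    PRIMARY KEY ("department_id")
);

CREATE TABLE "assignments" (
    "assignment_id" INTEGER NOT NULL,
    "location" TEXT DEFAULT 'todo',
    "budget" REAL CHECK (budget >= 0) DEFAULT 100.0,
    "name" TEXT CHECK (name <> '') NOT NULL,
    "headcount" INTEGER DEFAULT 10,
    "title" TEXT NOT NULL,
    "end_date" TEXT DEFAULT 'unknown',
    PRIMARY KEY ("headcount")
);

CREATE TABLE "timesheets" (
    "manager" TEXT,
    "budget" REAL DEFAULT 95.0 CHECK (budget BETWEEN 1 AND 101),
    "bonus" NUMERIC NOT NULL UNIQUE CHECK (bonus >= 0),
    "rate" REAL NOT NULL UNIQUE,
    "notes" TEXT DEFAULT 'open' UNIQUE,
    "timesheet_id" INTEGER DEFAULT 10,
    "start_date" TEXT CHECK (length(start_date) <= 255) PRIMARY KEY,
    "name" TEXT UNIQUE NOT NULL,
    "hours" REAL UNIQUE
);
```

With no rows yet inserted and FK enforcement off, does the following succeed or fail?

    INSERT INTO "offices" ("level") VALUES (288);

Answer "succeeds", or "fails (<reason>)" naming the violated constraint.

offices has no NOT NULL or PRIMARY KEY columns.
CHECK constraints: 288 satisfies (level >= 1).
No constraint is violated.

succeeds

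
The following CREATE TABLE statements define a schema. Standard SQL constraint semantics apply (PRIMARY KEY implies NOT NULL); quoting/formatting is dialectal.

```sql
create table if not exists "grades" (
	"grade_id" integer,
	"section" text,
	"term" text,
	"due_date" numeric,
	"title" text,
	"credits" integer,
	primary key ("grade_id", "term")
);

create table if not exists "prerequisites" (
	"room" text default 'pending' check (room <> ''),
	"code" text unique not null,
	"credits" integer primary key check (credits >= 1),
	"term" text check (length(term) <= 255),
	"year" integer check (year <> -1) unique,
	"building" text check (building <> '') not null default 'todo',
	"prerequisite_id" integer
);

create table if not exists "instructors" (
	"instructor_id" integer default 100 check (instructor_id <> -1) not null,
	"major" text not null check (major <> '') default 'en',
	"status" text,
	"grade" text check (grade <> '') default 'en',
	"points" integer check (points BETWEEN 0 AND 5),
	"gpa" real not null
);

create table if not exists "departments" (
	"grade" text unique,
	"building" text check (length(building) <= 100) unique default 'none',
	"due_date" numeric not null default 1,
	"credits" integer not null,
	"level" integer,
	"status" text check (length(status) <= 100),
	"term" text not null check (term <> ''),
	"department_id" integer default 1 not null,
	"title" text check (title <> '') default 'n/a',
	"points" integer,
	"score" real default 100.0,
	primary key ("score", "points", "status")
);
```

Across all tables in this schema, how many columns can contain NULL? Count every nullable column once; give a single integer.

15

grades: 4 nullable (section, due_date, title, credits — PK (grade_id, term) and explicit NOT NULL columns excluded).
prerequisites: 4 nullable (room, term, year, prerequisite_id — PK (credits) and explicit NOT NULL columns excluded).
instructors: 3 nullable (status, grade, points — PK none and explicit NOT NULL columns excluded).
departments: 4 nullable (grade, building, level, title — PK (score, points, status) and explicit NOT NULL columns excluded).
Total: 4 + 4 + 3 + 4 = 15.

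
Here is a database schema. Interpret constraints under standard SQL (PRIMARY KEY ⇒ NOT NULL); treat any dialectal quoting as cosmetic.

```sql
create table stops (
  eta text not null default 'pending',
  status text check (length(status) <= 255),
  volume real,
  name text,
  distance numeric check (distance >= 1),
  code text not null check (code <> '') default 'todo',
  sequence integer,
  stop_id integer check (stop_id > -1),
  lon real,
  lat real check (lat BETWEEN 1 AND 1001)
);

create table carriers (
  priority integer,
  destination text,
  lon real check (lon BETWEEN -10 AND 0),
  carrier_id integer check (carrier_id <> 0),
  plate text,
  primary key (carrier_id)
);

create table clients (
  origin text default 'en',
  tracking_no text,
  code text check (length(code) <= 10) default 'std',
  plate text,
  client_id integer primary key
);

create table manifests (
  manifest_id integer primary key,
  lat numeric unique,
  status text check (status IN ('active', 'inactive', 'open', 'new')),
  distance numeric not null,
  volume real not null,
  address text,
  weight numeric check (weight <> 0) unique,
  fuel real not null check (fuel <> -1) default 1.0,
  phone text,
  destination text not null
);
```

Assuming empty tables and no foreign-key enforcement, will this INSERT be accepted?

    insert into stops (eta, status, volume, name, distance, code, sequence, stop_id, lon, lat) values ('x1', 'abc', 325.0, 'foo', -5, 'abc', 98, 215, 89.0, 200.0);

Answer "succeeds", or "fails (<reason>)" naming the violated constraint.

The value -5 for distance violates CHECK (distance >= 1).

fails (CHECK on distance)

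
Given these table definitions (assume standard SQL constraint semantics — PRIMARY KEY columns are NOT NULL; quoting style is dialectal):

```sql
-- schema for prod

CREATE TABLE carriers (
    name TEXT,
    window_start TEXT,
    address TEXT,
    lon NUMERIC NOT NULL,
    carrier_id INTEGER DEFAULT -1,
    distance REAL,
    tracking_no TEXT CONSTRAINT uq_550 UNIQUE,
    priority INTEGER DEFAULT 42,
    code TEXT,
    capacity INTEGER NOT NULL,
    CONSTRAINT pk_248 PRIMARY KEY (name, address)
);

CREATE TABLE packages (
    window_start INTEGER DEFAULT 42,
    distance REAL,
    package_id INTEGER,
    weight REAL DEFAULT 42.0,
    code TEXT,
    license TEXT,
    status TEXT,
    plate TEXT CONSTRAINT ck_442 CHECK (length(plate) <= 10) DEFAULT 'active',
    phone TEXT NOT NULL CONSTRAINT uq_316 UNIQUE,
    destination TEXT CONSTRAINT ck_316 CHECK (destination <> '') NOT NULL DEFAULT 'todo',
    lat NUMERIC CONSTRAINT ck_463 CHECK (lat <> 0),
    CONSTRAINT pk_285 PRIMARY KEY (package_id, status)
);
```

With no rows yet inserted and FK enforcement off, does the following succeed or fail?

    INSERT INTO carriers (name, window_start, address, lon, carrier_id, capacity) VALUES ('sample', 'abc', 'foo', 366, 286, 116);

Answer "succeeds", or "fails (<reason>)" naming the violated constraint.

succeeds

NOT NULL columns: address is supplied; capacity is supplied; lon is supplied; name is supplied.
No constraint is violated.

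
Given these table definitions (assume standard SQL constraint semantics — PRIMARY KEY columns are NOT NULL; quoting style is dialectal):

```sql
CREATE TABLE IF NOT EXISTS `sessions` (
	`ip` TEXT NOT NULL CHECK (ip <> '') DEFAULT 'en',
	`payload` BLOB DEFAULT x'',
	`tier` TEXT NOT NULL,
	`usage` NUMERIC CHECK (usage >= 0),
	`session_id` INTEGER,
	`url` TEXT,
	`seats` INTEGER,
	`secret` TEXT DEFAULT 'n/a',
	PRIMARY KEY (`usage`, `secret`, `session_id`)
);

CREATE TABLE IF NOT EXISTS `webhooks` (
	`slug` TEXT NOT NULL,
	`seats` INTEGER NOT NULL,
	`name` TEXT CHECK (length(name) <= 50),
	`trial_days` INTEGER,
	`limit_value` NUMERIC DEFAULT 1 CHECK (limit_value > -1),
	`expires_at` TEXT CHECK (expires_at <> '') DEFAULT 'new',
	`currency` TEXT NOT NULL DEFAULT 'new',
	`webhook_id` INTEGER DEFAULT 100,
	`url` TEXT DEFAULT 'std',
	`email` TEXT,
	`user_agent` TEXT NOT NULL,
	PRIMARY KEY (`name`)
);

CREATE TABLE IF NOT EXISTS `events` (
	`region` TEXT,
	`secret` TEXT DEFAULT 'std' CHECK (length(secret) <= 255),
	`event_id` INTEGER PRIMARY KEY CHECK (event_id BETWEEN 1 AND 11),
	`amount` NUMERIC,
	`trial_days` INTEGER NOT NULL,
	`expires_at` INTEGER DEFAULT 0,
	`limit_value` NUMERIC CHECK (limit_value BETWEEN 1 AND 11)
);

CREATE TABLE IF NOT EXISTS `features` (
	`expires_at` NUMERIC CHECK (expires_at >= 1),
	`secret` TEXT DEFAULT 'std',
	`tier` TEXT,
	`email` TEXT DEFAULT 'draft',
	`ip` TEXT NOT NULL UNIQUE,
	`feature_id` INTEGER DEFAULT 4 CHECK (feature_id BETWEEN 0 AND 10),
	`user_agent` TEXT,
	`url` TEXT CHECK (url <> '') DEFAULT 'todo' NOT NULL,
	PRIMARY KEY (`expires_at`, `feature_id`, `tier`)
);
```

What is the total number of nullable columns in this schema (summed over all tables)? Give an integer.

sessions: 3 nullable (payload, url, seats — PK (usage, secret, session_id) and explicit NOT NULL columns excluded).
webhooks: 6 nullable (trial_days, limit_value, expires_at, webhook_id, url, email — PK (name) and explicit NOT NULL columns excluded).
events: 5 nullable (region, secret, amount, expires_at, limit_value — PK (event_id) and explicit NOT NULL columns excluded).
features: 3 nullable (secret, email, user_agent — PK (expires_at, feature_id, tier) and explicit NOT NULL columns excluded).
Total: 3 + 6 + 5 + 3 = 17.

17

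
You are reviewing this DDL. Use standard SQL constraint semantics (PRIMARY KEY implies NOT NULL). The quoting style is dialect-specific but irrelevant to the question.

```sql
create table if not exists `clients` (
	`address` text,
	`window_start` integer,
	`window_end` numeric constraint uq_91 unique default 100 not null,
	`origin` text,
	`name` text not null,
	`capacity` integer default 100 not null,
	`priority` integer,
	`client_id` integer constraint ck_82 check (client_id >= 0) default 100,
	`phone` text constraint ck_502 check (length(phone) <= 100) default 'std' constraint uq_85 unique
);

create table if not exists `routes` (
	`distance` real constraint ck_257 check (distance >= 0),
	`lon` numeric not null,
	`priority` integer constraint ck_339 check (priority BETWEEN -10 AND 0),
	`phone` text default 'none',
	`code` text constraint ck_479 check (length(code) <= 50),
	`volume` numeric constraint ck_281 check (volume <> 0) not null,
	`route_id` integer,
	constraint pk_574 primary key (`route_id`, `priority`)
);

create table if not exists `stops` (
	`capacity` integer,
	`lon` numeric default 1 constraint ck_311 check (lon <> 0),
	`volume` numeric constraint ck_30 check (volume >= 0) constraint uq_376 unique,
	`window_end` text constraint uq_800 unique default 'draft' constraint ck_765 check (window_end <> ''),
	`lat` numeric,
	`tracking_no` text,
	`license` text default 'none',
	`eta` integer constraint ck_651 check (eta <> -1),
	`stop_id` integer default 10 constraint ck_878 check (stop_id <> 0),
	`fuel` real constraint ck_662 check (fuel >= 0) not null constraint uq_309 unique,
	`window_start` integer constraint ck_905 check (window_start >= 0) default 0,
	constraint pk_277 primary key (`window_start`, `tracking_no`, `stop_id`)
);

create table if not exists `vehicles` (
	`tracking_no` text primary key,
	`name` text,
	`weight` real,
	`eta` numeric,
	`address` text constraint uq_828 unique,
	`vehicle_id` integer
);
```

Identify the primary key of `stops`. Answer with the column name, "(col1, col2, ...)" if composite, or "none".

A table-level PRIMARY KEY clause names 3 columns: window_start, tracking_no, stop_id.
This is a composite key — the combination is unique, not each column individually.

(window_start, tracking_no, stop_id)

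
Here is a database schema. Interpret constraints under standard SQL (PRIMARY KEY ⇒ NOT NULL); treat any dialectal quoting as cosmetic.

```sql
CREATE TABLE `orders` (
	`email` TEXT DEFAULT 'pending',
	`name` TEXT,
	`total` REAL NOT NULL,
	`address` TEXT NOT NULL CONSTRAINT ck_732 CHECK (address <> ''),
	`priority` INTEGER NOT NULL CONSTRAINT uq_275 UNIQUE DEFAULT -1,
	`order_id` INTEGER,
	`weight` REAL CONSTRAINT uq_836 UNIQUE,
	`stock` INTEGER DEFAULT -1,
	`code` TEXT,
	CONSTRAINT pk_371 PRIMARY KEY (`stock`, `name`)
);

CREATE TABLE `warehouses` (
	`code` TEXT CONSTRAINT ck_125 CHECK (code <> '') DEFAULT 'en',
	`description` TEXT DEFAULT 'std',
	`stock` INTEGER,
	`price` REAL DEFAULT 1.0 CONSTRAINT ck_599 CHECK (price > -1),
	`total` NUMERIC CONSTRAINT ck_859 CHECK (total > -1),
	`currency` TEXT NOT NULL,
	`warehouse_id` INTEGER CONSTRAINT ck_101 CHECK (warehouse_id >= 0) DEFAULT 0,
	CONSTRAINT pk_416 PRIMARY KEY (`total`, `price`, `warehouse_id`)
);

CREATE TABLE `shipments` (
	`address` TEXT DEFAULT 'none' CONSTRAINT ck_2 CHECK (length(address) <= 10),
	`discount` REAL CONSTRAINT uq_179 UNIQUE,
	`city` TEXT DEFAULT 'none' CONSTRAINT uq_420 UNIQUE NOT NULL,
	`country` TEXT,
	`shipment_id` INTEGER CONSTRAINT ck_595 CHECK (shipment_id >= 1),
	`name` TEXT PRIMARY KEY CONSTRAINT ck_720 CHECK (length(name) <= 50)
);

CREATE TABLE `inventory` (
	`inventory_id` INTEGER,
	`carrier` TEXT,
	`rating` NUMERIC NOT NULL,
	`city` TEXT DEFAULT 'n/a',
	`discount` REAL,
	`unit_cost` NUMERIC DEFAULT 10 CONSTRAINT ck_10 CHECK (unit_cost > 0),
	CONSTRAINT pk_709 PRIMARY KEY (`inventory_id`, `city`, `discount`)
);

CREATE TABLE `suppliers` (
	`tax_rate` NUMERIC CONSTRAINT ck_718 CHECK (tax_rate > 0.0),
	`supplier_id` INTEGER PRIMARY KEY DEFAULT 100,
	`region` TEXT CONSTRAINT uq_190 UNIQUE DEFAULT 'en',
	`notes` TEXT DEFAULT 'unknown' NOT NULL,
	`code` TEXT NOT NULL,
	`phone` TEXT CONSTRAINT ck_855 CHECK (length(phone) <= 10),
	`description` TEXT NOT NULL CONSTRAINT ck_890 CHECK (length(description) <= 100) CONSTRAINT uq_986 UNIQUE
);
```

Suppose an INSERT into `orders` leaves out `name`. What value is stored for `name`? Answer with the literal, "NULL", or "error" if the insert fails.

name has no DEFAULT clause.
Omitting it would insert NULL, but it is part of the PRIMARY KEY, so the INSERT fails.

error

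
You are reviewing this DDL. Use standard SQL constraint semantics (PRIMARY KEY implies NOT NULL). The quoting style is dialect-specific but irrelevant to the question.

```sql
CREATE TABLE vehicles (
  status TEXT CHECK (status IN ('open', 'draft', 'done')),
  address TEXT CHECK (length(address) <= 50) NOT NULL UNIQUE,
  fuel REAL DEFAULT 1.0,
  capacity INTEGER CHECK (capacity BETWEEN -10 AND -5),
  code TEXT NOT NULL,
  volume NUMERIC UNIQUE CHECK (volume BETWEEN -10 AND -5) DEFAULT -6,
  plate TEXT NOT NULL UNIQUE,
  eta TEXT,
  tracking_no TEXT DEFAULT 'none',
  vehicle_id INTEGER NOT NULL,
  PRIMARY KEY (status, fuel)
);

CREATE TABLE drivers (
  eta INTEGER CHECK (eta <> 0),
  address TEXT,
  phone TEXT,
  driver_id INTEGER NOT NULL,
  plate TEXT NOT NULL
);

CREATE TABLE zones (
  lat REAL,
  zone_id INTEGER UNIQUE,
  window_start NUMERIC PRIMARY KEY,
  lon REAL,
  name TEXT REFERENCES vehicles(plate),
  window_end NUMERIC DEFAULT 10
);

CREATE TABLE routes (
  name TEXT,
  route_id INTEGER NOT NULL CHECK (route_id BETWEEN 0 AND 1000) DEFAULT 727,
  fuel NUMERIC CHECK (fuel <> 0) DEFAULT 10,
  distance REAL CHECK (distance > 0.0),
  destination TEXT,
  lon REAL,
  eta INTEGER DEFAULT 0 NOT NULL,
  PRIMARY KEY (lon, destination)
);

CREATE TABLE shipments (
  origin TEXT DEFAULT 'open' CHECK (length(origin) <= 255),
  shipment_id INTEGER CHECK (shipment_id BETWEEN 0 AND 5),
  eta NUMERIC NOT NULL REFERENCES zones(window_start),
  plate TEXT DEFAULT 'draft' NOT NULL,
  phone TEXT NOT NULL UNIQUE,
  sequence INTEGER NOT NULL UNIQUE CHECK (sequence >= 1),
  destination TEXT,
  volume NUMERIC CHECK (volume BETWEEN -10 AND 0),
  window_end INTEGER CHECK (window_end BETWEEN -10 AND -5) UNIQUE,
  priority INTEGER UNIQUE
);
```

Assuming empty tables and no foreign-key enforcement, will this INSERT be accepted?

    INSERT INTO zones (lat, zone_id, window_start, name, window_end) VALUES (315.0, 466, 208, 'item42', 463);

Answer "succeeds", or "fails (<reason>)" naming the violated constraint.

succeeds

NOT NULL columns: window_start is supplied.
No constraint is violated.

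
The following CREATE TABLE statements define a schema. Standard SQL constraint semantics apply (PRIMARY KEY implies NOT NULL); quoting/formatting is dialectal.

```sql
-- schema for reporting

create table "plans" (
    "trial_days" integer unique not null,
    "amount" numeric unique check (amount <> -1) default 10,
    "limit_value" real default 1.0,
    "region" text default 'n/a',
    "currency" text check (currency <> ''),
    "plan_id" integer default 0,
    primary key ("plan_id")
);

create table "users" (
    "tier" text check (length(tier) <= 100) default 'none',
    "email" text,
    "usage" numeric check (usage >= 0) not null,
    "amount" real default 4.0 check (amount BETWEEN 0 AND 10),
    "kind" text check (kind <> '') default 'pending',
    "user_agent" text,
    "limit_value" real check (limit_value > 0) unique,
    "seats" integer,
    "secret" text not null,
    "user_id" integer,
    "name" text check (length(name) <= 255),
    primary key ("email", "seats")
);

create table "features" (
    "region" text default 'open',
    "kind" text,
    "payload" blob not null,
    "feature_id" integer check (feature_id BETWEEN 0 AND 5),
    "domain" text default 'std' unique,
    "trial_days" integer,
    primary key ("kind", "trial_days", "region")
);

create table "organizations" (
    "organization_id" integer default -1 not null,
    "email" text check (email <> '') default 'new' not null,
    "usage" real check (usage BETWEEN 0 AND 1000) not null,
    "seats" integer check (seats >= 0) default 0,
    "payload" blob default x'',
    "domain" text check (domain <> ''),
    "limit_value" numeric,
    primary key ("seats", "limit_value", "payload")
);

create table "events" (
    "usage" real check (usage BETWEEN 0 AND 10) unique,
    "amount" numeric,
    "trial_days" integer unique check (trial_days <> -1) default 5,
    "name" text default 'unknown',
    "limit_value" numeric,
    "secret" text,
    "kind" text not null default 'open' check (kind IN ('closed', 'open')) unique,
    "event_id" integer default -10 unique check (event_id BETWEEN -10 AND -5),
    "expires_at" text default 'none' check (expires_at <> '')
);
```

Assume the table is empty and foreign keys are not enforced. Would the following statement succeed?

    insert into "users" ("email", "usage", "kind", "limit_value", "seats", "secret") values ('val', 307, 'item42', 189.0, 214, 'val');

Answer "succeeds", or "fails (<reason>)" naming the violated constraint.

succeeds

NOT NULL columns: email is supplied; seats is supplied; secret is supplied; usage is supplied.
CHECK constraints: 307 satisfies (usage >= 0); 'item42' satisfies (kind <> ''); 189.0 satisfies (limit_value > 0).
No constraint is violated.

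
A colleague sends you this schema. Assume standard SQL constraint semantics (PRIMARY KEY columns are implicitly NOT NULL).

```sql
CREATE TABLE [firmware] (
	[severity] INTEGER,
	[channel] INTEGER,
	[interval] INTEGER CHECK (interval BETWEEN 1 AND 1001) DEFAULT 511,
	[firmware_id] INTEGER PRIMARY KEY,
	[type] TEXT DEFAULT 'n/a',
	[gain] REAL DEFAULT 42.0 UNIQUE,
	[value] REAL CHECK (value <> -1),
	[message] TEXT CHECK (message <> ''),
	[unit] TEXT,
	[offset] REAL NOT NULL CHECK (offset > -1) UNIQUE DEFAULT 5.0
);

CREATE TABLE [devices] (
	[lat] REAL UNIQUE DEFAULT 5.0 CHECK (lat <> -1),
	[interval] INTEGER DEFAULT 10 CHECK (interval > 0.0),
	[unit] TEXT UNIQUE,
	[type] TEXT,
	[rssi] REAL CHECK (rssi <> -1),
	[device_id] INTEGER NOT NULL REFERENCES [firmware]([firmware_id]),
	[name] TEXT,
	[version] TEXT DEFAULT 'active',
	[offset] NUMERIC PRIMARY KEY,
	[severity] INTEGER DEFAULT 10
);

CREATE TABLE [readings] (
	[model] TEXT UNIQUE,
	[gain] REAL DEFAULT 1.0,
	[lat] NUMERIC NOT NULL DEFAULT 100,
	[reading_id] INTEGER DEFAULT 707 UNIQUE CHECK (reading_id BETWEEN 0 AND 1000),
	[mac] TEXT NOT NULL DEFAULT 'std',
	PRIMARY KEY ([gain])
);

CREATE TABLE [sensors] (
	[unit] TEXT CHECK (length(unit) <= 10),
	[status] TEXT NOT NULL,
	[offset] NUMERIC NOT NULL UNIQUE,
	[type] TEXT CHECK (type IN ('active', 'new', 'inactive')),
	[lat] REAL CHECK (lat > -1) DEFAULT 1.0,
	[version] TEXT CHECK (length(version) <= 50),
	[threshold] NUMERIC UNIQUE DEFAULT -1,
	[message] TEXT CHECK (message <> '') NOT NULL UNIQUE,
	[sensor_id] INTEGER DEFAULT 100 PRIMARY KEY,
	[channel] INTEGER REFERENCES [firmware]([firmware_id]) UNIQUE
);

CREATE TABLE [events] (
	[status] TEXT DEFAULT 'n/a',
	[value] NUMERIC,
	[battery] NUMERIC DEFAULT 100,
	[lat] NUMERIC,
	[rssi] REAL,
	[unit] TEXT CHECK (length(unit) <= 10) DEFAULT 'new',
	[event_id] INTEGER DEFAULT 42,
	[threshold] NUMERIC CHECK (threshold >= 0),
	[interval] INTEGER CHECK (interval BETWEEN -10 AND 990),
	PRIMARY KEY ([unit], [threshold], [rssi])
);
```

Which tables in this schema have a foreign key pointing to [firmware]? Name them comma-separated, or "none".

- devices.device_id references firmware(firmware_id).
- sensors.channel references firmware(firmware_id).

devices, sensors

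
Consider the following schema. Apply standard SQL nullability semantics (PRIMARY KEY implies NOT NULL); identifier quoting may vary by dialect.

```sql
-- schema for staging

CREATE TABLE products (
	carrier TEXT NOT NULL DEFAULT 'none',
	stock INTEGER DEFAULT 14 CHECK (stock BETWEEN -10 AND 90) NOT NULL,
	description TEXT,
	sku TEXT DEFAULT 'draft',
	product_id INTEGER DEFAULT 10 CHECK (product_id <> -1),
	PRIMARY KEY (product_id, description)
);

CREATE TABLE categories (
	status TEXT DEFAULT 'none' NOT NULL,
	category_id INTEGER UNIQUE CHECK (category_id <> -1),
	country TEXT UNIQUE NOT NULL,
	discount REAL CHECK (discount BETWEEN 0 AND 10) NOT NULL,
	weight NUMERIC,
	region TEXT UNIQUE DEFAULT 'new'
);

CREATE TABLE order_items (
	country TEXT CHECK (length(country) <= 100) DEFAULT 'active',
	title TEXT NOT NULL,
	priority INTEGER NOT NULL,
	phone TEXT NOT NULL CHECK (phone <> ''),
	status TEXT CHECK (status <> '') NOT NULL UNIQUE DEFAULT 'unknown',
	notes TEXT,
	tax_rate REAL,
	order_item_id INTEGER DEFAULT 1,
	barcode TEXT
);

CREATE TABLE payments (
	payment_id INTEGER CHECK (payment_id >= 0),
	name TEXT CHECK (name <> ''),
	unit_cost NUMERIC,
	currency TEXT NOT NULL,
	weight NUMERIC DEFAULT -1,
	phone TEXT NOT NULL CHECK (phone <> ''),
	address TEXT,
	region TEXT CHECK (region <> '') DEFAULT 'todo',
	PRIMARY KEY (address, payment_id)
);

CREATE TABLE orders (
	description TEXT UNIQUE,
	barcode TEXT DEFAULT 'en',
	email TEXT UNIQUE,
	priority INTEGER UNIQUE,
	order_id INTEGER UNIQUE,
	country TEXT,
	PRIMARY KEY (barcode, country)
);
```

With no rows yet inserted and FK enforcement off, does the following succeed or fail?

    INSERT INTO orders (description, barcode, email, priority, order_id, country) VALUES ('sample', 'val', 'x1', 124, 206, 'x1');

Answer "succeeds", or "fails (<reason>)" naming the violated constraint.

NOT NULL columns: barcode is supplied; country is supplied.
No constraint is violated.

succeeds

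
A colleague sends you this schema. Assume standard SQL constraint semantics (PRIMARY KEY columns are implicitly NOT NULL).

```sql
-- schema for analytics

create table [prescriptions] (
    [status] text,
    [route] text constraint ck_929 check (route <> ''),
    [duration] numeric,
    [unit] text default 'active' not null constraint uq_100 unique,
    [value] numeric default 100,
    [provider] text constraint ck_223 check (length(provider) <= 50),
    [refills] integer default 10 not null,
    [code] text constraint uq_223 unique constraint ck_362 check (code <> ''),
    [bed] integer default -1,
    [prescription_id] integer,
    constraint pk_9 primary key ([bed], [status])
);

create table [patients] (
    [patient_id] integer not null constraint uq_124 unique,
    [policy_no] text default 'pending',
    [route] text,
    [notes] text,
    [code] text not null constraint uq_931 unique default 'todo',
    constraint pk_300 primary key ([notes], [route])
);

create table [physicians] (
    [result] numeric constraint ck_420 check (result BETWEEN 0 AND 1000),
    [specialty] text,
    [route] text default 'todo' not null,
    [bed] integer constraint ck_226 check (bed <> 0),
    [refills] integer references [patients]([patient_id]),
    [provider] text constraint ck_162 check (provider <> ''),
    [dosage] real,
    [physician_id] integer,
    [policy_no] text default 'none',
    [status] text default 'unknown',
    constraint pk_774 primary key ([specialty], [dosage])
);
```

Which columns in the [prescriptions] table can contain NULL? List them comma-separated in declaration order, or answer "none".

route, duration, value, provider, code, prescription_id

- status: part of the PRIMARY KEY, which implies NOT NULL → not nullable.
- route: CHECK does not forbid NULL (a CHECK constraint passes when its expression is NULL) → nullable.
- duration: no NOT NULL constraint applies → nullable.
- unit: declared NOT NULL → not nullable.
- value: DEFAULT only fills an omitted column; an explicit NULL is still allowed → nullable.
- provider: CHECK does not forbid NULL (a CHECK constraint passes when its expression is NULL) → nullable.
- refills: declared NOT NULL → not nullable.
- code: CHECK does not forbid NULL (a CHECK constraint passes when its expression is NULL) → nullable.
- bed: part of the PRIMARY KEY, which implies NOT NULL → not nullable.
- prescription_id: no NOT NULL constraint applies → nullable.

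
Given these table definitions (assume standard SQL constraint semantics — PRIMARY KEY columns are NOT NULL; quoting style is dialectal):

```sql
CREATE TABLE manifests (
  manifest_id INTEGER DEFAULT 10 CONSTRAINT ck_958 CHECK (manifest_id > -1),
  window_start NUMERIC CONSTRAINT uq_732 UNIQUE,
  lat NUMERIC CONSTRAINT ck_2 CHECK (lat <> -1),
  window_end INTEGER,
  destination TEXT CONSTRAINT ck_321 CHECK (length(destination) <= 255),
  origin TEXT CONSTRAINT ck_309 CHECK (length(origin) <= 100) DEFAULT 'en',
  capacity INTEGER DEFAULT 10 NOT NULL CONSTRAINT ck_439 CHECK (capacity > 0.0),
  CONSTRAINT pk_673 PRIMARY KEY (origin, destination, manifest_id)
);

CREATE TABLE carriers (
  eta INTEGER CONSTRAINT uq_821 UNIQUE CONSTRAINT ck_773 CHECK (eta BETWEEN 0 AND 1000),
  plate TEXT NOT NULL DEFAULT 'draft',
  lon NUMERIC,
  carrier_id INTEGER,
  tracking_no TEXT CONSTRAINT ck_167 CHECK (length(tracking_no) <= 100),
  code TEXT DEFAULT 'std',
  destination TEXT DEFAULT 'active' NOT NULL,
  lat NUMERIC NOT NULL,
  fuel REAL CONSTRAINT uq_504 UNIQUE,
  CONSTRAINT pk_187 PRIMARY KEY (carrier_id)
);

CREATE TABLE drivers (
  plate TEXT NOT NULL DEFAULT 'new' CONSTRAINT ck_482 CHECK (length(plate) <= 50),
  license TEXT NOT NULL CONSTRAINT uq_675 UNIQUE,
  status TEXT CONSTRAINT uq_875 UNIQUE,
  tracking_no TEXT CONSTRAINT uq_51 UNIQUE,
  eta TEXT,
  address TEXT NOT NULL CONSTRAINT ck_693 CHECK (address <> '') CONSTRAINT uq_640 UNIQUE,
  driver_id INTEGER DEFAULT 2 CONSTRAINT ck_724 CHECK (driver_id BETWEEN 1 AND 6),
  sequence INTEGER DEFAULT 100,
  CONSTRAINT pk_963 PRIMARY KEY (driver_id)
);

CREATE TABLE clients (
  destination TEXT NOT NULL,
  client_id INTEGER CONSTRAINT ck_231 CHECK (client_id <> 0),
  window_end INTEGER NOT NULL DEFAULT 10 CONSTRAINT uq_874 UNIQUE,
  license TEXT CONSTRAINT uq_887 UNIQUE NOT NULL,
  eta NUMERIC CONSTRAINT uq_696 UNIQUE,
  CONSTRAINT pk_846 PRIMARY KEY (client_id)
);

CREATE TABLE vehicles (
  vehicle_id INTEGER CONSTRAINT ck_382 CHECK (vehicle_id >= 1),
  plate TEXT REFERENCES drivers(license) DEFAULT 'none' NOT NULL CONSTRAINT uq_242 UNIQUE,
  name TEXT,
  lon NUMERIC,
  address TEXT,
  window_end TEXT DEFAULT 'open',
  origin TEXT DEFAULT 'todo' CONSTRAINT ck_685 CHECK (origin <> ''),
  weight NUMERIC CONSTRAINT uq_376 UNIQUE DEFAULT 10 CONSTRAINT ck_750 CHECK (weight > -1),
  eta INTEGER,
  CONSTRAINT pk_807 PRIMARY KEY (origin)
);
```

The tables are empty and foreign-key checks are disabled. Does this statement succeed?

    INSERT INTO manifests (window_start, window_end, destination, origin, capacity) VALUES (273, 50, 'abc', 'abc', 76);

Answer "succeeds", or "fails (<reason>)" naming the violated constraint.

NOT NULL columns: capacity is supplied; destination is supplied; manifest_id defaults to 10; origin is supplied.
CHECK constraints: 'abc' satisfies (length(destination) <= 255); 'abc' satisfies (length(origin) <= 100); 76 satisfies (capacity > 0.0).
No constraint is violated.

succeeds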